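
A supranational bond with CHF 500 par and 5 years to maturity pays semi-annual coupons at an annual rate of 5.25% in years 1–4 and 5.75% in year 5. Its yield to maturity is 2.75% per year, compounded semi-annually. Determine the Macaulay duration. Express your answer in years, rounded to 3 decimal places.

Periodic yield y = 0.01375. Discount each cash flow and weight by its period:
  t   CF        PV=CF/(1+0.01375)^t    t·PV
  1       13.125        12.9470        12.9470
  2       13.125        12.7714        25.5427
  3       13.125        12.5981        37.7944
  4       13.125        12.4273        49.7091
  5       13.125        12.2587        61.2936
  6       13.125        12.0924        72.5547
  7       13.125        11.9284        83.4990
  8       13.125        11.7666        94.1331
  9       14.375        12.7125       114.4123
  10     514.375       448.7156     4,487.1561
  Σ                    560.2181     5,039.0420
Price P = Σ PV = 560.2181.
Macaulay duration = Σ(t·PV) / P = 5,039.0420 / 560.2181 = 8.99479 half-year periods.
In years: 8.99479 / 2 = 4.49739 years.

4.497 years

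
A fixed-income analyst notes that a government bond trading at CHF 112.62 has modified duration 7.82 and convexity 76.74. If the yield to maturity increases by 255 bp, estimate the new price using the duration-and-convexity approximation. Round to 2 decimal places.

Duration effect: -D_mod·Δy = -7.82 × (+0.0255) = -0.199410
Convexity effect: ½·C·(Δy)² = 0.5 × 76.74 × (0.0255)² = +0.0249500925
ΔP/P ≈ -0.199410 + 0.0249500925 = -0.1744599075
New price ≈ 112.62 × (1 - 0.1744599075) = 92.97232521735.

CHF 92.97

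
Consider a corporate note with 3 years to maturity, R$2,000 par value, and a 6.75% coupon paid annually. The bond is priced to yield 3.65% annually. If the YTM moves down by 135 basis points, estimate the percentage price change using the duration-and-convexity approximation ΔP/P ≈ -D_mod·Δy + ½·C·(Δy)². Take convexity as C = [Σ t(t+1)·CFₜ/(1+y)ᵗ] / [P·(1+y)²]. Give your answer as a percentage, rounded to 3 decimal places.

With y = 0.0365:
  t   CF        PV=CF/(1+0.0365)^t    t·PV        t(t+1)·PV
  1       135.00       130.2460       130.2460         260.4920
  2       135.00       125.6595       251.3189         753.9567
  3     2,135.00     1,917.2995     5,751.8985      23,007.5941
  Σ                  2,173.2050     6,133.4634      24,022.0428
P = 2,173.2050; D_Mac = 2.82231 yrs; D_mod = 2.72293 yrs; C = 10.28894.
Duration effect: -2.72293 × (-0.0135) = +0.036759
Convexity effect: 0.5 × 10.28894 × (-0.0135)² = +0.0009376
ΔP/P ≈ +0.036759 + 0.0009376 = +0.037697 = +3.7697%.

+3.770%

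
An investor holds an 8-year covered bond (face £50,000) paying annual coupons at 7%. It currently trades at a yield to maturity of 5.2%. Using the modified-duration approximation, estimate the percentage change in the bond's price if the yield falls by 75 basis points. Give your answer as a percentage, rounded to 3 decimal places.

Periodic yield y = 0.052. Modified duration first:
  t   CF        PV=CF/(1+0.052)^t    t·PV
  1     3,500.00     3,326.9962     3,326.9962
  2     3,500.00     3,162.5439     6,325.0878
  3     3,500.00     3,006.2205     9,018.6614
  4     3,500.00     2,857.6240    11,430.4960
  5     3,500.00     2,716.3726    13,581.8631
  6     3,500.00     2,582.1033    15,492.6195
  7     3,500.00     2,454.4708    17,181.2954
  8    53,500.00    35,663.8204   285,310.5628
  Σ                 55,770.1516   361,667.5823
P = 55,770.1516; D_Mac = 6.48497 yrs; D_mod = 6.48497/(1+0.052) = 6.16442 yrs.
ΔP/P ≈ -D_mod · Δy = -6.16442 × (-0.0075) = +0.046233 = +4.6233%.

+4.623%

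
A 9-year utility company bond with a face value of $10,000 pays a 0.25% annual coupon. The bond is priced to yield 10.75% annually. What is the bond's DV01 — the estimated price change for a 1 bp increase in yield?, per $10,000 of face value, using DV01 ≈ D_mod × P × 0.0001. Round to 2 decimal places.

$3.30

Periodic yield y = 0.1075.
  t   CF        PV=CF/(1+0.1075)^t    t·PV
  1        25.00        22.5734        22.5734
  2        25.00        20.3823        40.7645
  3        25.00        18.4039        55.2116
  4        25.00        16.6175        66.4699
  5        25.00        15.0045        75.0225
  6        25.00        13.5481        81.2885
  7        25.00        12.2330        85.6312
  8        25.00        11.0456        88.3650
  9    10,025.00     3,999.3625    35,994.2623
  Σ                  4,129.1707    36,509.5887
P = 4,129.1707; D_Mac = 8.84187 yrs; D_mod = 7.98363 yrs.
DV01 ≈ 7.98363 × 4,129.1707 × 0.0001 = 3.296577.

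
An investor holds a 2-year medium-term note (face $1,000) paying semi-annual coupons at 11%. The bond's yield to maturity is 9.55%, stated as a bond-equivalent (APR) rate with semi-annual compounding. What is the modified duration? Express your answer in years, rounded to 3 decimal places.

Periodic yield y = 0.04775. First find Macaulay duration:
  t   CF        PV=CF/(1+0.04775)^t    t·PV
  1        55.00        52.4934        52.4934
  2        55.00        50.1011       100.2022
  3        55.00        47.8178       143.4534
  4     1,055.00       875.4307     3,501.7229
  Σ                  1,025.8431     3,797.8720
P = 1,025.8431; Macaulay duration = 3,797.8720 / 1,025.8431 = 3.70220 half-year periods = 1.85110 years.
Modified duration = D_Mac / (1 + y) = 1.85110 / 1.04775 = 1.76674 years.

1.767 years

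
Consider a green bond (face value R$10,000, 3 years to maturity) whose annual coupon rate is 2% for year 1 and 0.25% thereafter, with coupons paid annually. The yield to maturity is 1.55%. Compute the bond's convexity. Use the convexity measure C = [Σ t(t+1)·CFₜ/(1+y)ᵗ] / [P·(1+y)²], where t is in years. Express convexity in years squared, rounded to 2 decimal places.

11.43

With y = 0.0155:
  t   CF        PV=CF/(1+0.0155)^t    t·PV        t(t+1)·PV
  1       200.00       196.9473       196.9473         393.8946
  2        25.00        24.2427        48.4853         145.4559
  3    10,025.00     9,572.9237    28,718.7711     114,875.0846
  Σ                  9,794.1137    28,964.2038     115,414.4351
P = 9,794.1137.
Convexity = Σ t(t+1)·PV / [P·(1+y)²] = 115,414.4351 / (9,794.1137 × 1.031240) = 11.42708.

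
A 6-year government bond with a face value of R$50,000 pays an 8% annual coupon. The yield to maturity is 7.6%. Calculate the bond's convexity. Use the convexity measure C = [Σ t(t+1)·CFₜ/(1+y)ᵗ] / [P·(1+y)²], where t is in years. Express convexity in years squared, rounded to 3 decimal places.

28.335

With y = 0.076:
  t   CF        PV=CF/(1+0.076)^t    t·PV        t(t+1)·PV
  1     4,000.00     3,717.4721     3,717.4721       7,434.9442
  2     4,000.00     3,454.8997     6,909.7995      20,729.3984
  3     4,000.00     3,210.8734     9,632.6201      38,530.4804
  4     4,000.00     2,984.0831    11,936.3322      59,681.6610
  5     4,000.00     2,773.3114    13,866.5569      83,199.3416
  6    54,000.00    34,795.2637   208,771.5820   1,461,401.0742
  Σ                 50,935.9033   254,834.3629   1,670,976.8998
P = 50,935.9033.
Convexity = Σ t(t+1)·PV / [P·(1+y)²] = 1,670,976.8998 / (50,935.9033 × 1.157776) = 28.33491.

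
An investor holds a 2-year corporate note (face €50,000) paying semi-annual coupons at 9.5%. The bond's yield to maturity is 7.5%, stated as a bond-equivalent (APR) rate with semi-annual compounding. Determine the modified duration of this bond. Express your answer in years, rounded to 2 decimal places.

1.80 years

Periodic yield y = 0.0375. First find Macaulay duration:
  t   CF        PV=CF/(1+0.0375)^t    t·PV
  1     2,375.00     2,289.1566     2,289.1566
  2     2,375.00     2,206.4160     4,412.8321
  3     2,375.00     2,126.6660     6,379.9981
  4    52,375.00    45,203.4534   180,813.8135
  Σ                 51,825.6921   193,895.8003
P = 51,825.6921; Macaulay duration = 193,895.8003 / 51,825.6921 = 3.74131 half-year periods = 1.87065 years.
Modified duration = D_Mac / (1 + y) = 1.87065 / 1.0375 = 1.80304 years.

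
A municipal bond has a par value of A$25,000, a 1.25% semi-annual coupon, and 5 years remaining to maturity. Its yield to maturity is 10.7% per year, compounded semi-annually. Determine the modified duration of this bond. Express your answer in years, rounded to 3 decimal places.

Periodic yield y = 0.0535. First find Macaulay duration:
  t   CF        PV=CF/(1+0.0535)^t    t·PV
  1       156.25       148.3151       148.3151
  2       156.25       140.7832       281.5665
  3       156.25       133.6338       400.9015
  4       156.25       126.8475       507.3899
  5       156.25       120.4058       602.0289
  6       156.25       114.2912       685.7472
  7       156.25       108.4871       759.4100
  8       156.25       102.9778       823.8226
  9       156.25        97.7483       879.7346
  10   25,156.25    14,938.2768   149,382.7680
  Σ                 16,031.7667   154,471.6843
P = 16,031.7667; Macaulay duration = 154,471.6843 / 16,031.7667 = 9.63535 half-year periods = 4.81768 years.
Modified duration = D_Mac / (1 + y) = 4.81768 / 1.0535 = 4.57302 years.

4.573 years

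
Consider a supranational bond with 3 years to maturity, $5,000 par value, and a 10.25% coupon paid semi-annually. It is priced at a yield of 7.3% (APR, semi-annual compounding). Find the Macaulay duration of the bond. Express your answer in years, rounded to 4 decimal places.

Periodic yield y = 0.0365. Discount each cash flow and weight by its period:
  t   CF        PV=CF/(1+0.0365)^t    t·PV
  1       256.25       247.2262       247.2262
  2       256.25       238.5203       477.0405
  3       256.25       230.1208       690.3625
  4       256.25       222.0172       888.0689
  5       256.25       214.1990     1,070.9948
  6     5,256.25     4,238.9684    25,433.8101
  Σ                  5,391.0519    28,807.5030
Price P = Σ PV = 5,391.0519.
Macaulay duration = Σ(t·PV) / P = 28,807.5030 / 5,391.0519 = 5.34358 half-year periods.
In years: 5.34358 / 2 = 2.67179 years.

2.6718 years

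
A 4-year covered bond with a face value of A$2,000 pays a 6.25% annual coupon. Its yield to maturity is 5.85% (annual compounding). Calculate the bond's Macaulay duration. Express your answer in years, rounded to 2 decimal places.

3.66 years

Periodic yield y = 0.0585. Discount each cash flow and weight by its year:
  t   CF        PV=CF/(1+0.0585)^t    t·PV
  1       125.00       118.0916       118.0916
  2       125.00       111.5651       223.1302
  3       125.00       105.3992       316.1977
  4     2,125.00     1,692.7604     6,771.0415
  Σ                  2,027.8163     7,428.4610
Price P = Σ PV = 2,027.8163.
Macaulay duration = Σ(t·PV) / P = 7,428.4610 / 2,027.8163 = 3.66328 years.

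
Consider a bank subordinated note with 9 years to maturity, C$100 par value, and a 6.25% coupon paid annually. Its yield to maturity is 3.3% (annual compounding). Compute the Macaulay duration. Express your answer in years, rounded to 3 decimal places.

7.350 years

Periodic yield y = 0.033. Discount each cash flow and weight by its year:
  t   CF        PV=CF/(1+0.033)^t    t·PV
  1         6.25         6.0503         6.0503
  2         6.25         5.8571        11.7141
  3         6.25         5.6699        17.0098
  4         6.25         5.4888        21.9553
  5         6.25         5.3135        26.5674
  6         6.25         5.1437        30.8624
  7         6.25         4.9794        34.8559
  8         6.25         4.8203        38.5627
  9       106.25        79.3279       713.9512
  Σ                    122.6510       901.5291
Price P = Σ PV = 122.6510.
Macaulay duration = Σ(t·PV) / P = 901.5291 / 122.6510 = 7.35036 years.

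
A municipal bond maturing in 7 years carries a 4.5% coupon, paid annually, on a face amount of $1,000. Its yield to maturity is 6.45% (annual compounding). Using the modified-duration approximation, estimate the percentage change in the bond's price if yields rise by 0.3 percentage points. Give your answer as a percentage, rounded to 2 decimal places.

Periodic yield y = 0.0645. Modified duration first:
  t   CF        PV=CF/(1+0.0645)^t    t·PV
  1        45.00        42.2734        42.2734
  2        45.00        39.7119        79.4239
  3        45.00        37.3057       111.9172
  4        45.00        35.0453       140.1812
  5        45.00        32.9218       164.6092
  6        45.00        30.9271       185.5623
  7     1,045.00       674.6781     4,722.7469
  Σ                    892.8634     5,446.7141
P = 892.8634; D_Mac = 6.10028 yrs; D_mod = 6.10028/(1+0.0645) = 5.73065 yrs.
ΔP/P ≈ -D_mod · Δy = -5.73065 × (+0.003) = -0.017192 = -1.7192%.

-1.72%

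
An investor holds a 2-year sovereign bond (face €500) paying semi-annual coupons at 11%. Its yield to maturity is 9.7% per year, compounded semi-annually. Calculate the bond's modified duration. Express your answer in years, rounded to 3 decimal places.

1.765 years

Periodic yield y = 0.0485. First find Macaulay duration:
  t   CF        PV=CF/(1+0.0485)^t    t·PV
  1        27.50        26.2279        26.2279
  2        27.50        25.0147        50.0295
  3        27.50        23.8576        71.5729
  4       527.50       436.4643     1,745.8572
  Σ                    511.5646     1,893.6875
P = 511.5646; Macaulay duration = 1,893.6875 / 511.5646 = 3.70176 half-year periods = 1.85088 years.
Modified duration = D_Mac / (1 + y) = 1.85088 / 1.0485 = 1.76526 years.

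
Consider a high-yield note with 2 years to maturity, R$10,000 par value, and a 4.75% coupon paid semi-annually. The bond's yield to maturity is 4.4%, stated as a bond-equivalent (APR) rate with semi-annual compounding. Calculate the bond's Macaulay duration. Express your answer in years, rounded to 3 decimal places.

Periodic yield y = 0.022. Discount each cash flow and weight by its period:
  t   CF        PV=CF/(1+0.022)^t    t·PV
  1       237.50       232.3875       232.3875
  2       237.50       227.3850       454.7700
  3       237.50       222.4902       667.4707
  4    10,237.50     9,384.0504    37,536.2016
  Σ                 10,066.3131    38,890.8297
Price P = Σ PV = 10,066.3131.
Macaulay duration = Σ(t·PV) / P = 38,890.8297 / 10,066.3131 = 3.86346 half-year periods.
In years: 3.86346 / 2 = 1.93173 years.

1.932 years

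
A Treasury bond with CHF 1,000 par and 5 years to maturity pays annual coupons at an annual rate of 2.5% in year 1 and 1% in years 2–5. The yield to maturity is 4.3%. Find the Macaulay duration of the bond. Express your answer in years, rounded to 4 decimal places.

Periodic yield y = 0.043. Discount each cash flow and weight by its year:
  t   CF        PV=CF/(1+0.043)^t    t·PV
  1        25.00        23.9693        23.9693
  2        10.00         9.1925        18.3849
  3        10.00         8.8135        26.4404
  4        10.00         8.4501        33.8005
  5     1,010.00       818.2760     4,091.3802
  Σ                    868.7014     4,193.9753
Price P = Σ PV = 868.7014.
Macaulay duration = Σ(t·PV) / P = 4,193.9753 / 868.7014 = 4.82787 years.

4.8279 years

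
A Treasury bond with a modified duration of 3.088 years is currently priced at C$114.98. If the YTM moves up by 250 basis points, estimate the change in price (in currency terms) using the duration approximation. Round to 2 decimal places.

-C$8.88

Duration approximation: ΔP/P ≈ -D_mod · Δy = -3.088 × (+0.025) = -0.077200.
ΔP ≈ 114.98 × (-0.077200) = -8.876456.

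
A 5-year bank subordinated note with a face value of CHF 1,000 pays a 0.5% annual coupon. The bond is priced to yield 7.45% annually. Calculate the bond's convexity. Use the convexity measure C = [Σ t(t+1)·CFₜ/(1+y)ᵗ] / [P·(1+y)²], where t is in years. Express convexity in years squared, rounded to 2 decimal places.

25.57

With y = 0.0745:
  t   CF        PV=CF/(1+0.0745)^t    t·PV        t(t+1)·PV
  1         5.00         4.6533         4.6533           9.3067
  2         5.00         4.3307         8.6614          25.9841
  3         5.00         4.0304        12.0913          48.3651
  4         5.00         3.7510        15.0039          75.0195
  5     1,005.00       701.6717     3,508.3585      21,050.1511
  Σ                    718.4371     3,548.7684      21,208.8265
P = 718.4371.
Convexity = Σ t(t+1)·PV / [P·(1+y)²] = 21,208.8265 / (718.4371 × 1.154550) = 25.56908.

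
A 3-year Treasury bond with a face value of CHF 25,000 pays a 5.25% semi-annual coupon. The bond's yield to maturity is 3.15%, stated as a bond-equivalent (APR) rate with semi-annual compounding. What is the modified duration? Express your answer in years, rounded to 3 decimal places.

Periodic yield y = 0.01575. First find Macaulay duration:
  t   CF        PV=CF/(1+0.01575)^t    t·PV
  1       656.25       646.0743       646.0743
  2       656.25       636.0564     1,272.1129
  3       656.25       626.1939     1,878.5817
  4       656.25       616.4843     2,465.9370
  5       656.25       606.9252     3,034.6259
  6    25,656.25    23,359.9653   140,159.7916
  Σ                 26,491.6994   149,457.1235
P = 26,491.6994; Macaulay duration = 149,457.1235 / 26,491.6994 = 5.64166 half-year periods = 2.82083 years.
Modified duration = D_Mac / (1 + y) = 2.82083 / 1.01575 = 2.77709 years.

2.777 years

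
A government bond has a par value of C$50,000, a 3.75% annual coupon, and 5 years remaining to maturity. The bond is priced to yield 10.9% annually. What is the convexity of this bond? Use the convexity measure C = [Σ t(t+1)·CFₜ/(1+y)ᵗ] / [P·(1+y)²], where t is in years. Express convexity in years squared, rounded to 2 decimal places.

21.71

With y = 0.109:
  t   CF        PV=CF/(1+0.109)^t    t·PV        t(t+1)·PV
  1     1,875.00     1,690.7124     1,690.7124       3,381.4247
  2     1,875.00     1,524.5377     3,049.0755       9,147.2264
  3     1,875.00     1,374.6959     4,124.0877      16,496.3507
  4     1,875.00     1,239.5815     4,958.3260      24,791.6301
  5    51,875.00    30,924.3357   154,621.6784     927,730.0707
  Σ                 36,753.8632   168,443.8800     981,546.7026
P = 36,753.8632.
Convexity = Σ t(t+1)·PV / [P·(1+y)²] = 981,546.7026 / (36,753.8632 × 1.229881) = 21.71425.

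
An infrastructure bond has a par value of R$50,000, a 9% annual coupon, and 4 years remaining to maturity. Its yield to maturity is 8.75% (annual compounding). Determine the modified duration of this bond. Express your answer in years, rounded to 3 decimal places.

3.249 years

Periodic yield y = 0.0875. First find Macaulay duration:
  t   CF        PV=CF/(1+0.0875)^t    t·PV
  1     4,500.00     4,137.9310     4,137.9310
  2     4,500.00     3,804.9941     7,609.9881
  3     4,500.00     3,498.8451    10,496.5353
  4    54,500.00    38,965.4270   155,861.7080
  Σ                 50,407.1972   178,106.1625
P = 50,407.1972; Macaulay duration = 178,106.1625 / 50,407.1972 = 3.53335 years.
Modified duration = D_Mac / (1 + y) = 3.53335 / 1.0875 = 3.24906 years.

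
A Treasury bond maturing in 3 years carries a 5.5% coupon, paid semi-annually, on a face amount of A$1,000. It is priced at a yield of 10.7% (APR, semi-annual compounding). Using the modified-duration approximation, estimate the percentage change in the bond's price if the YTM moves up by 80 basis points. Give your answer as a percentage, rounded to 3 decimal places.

-2.118%

Periodic yield y = 0.0535. Modified duration first:
  t   CF        PV=CF/(1+0.0535)^t    t·PV
  1        27.50        26.1035        26.1035
  2        27.50        24.7778        49.5557
  3        27.50        23.5196        70.5587
  4        27.50        22.3252        89.3006
  5        27.50        21.1914       105.9571
  6     1,027.50       751.5789     4,509.4735
  Σ                    869.4964     4,850.9491
P = 869.4964; D_Mac = 5.57903 half-year periods = 2.78952 yrs; D_mod = 2.78952/(1+0.0535) = 2.64786 yrs.
ΔP/P ≈ -D_mod · Δy = -2.64786 × (+0.008) = -0.021183 = -2.1183%.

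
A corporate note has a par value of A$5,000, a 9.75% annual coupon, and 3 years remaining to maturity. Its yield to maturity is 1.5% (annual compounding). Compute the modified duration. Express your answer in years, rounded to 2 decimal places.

Periodic yield y = 0.015. First find Macaulay duration:
  t   CF        PV=CF/(1+0.015)^t    t·PV
  1       487.50       480.2956       480.2956
  2       487.50       473.1976       946.3952
  3     5,487.50     5,247.7895    15,743.3685
  Σ                  6,201.2827    17,170.0593
P = 6,201.2827; Macaulay duration = 17,170.0593 / 6,201.2827 = 2.76879 years.
Modified duration = D_Mac / (1 + y) = 2.76879 / 1.015 = 2.72787 years.

2.73 years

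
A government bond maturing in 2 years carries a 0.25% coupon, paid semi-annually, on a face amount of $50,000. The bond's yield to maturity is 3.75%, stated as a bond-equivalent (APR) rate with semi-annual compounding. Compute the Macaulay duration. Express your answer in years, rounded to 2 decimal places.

2.00 years

Periodic yield y = 0.01875. Discount each cash flow and weight by its period:
  t   CF        PV=CF/(1+0.01875)^t    t·PV
  1        62.50        61.3497        61.3497
  2        62.50        60.2206       120.4411
  3        62.50        59.1122       177.3366
  4    50,062.50    46,477.4237   185,909.6947
  Σ                 46,658.1061   186,268.8222
Price P = Σ PV = 46,658.1061.
Macaulay duration = Σ(t·PV) / P = 186,268.8222 / 46,658.1061 = 3.99221 half-year periods.
In years: 3.99221 / 2 = 1.99610 years.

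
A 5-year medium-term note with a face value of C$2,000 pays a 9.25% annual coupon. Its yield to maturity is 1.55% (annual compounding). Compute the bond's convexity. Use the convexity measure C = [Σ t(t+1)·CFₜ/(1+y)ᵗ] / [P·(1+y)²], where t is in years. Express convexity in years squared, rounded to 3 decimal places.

24.013

With y = 0.0155:
  t   CF        PV=CF/(1+0.0155)^t    t·PV        t(t+1)·PV
  1       185.00       182.1763       182.1763         364.3525
  2       185.00       179.3956       358.7913       1,076.3738
  3       185.00       176.6574       529.9723       2,119.8893
  4       185.00       173.9610       695.8442       3,479.2210
  5     2,185.00     2,023.2605    10,116.3025      60,697.8150
  Σ                  2,735.4509    11,883.0866      67,737.6516
P = 2,735.4509.
Convexity = Σ t(t+1)·PV / [P·(1+y)²] = 67,737.6516 / (2,735.4509 × 1.031240) = 24.01272.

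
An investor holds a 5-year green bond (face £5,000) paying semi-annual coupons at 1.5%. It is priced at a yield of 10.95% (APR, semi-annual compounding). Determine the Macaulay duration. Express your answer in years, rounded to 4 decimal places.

4.7828 years

Periodic yield y = 0.05475. Discount each cash flow and weight by its period:
  t   CF        PV=CF/(1+0.05475)^t    t·PV
  1        37.50        35.5534        35.5534
  2        37.50        33.7079        67.4159
  3        37.50        31.9582        95.8747
  4        37.50        30.2993       121.1973
  5        37.50        28.7266       143.6328
  6        37.50        27.2354       163.4125
  7        37.50        25.8217       180.7518
  8        37.50        24.4813       195.8506
  9        37.50        23.2106       208.8950
  10    5,037.50     2,956.1041    29,561.0406
  Σ                  3,217.0986    30,773.6247
Price P = Σ PV = 3,217.0986.
Macaulay duration = Σ(t·PV) / P = 30,773.6247 / 3,217.0986 = 9.56565 half-year periods.
In years: 9.56565 / 2 = 4.78282 years.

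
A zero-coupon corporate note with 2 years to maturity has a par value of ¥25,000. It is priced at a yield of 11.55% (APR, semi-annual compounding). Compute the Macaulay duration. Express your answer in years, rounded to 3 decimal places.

2.000 years

A zero-coupon bond has a single cash flow at maturity, so its Macaulay duration equals its maturity: 2 years.
(Equivalently: 4 semi-annual periods ÷ 2 = 2 years.)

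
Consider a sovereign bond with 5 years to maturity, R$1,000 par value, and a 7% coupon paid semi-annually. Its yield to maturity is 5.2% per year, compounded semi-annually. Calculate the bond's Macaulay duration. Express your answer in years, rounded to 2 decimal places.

Periodic yield y = 0.026. Discount each cash flow and weight by its period:
  t   CF        PV=CF/(1+0.026)^t    t·PV
  1        35.00        34.1131        34.1131
  2        35.00        33.2486        66.4972
  3        35.00        32.4060        97.2181
  4        35.00        31.5848       126.3393
  5        35.00        30.7844       153.9222
  6        35.00        30.0043       180.0260
  7        35.00        29.2440       204.7079
  8        35.00        28.5029       228.0233
  9        35.00        27.7806       250.0255
  10    1,035.00       800.6943     8,006.9431
  Σ                  1,078.3631     9,347.8156
Price P = Σ PV = 1,078.3631.
Macaulay duration = Σ(t·PV) / P = 9,347.8156 / 1,078.3631 = 8.66852 half-year periods.
In years: 8.66852 / 2 = 4.33426 years.

4.33 years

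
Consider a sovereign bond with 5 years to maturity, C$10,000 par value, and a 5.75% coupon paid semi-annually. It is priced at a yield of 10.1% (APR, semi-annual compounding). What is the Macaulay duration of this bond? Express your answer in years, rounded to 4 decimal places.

4.3476 years

Periodic yield y = 0.0505. Discount each cash flow and weight by its period:
  t   CF        PV=CF/(1+0.0505)^t    t·PV
  1       287.50       273.6792       273.6792
  2       287.50       260.5228       521.0456
  3       287.50       247.9989       743.9966
  4       287.50       236.0770       944.3079
  5       287.50       224.7282     1,123.6410
  6       287.50       213.9250     1,283.5499
  7       287.50       203.6411     1,425.4878
  8       287.50       193.8516     1,550.8128
  9       287.50       184.5327     1,660.7943
  10   10,287.50     6,285.6368    62,856.3677
  Σ                  8,324.5932    72,383.6827
Price P = Σ PV = 8,324.5932.
Macaulay duration = Σ(t·PV) / P = 72,383.6827 / 8,324.5932 = 8.69516 half-year periods.
In years: 8.69516 / 2 = 4.34758 years.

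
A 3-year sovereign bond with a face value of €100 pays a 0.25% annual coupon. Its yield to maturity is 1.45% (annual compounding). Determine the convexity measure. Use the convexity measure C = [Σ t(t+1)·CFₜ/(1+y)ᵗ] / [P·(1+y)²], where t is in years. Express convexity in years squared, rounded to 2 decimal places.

11.62

With y = 0.0145:
  t   CF        PV=CF/(1+0.0145)^t    t·PV        t(t+1)·PV
  1         0.25         0.2464         0.2464           0.4929
  2         0.25         0.2429         0.4858           1.4574
  3       100.25        96.0126       288.0378       1,152.1512
  Σ                     96.5019       288.7700       1,154.1015
P = 96.5019.
Convexity = Σ t(t+1)·PV / [P·(1+y)²] = 1,154.1015 / (96.5019 × 1.029210) = 11.61994.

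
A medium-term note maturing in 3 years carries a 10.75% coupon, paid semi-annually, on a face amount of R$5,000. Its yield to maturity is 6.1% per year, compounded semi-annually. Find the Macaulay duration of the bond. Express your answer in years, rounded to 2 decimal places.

Periodic yield y = 0.0305. Discount each cash flow and weight by its period:
  t   CF        PV=CF/(1+0.0305)^t    t·PV
  1       268.75       260.7957       260.7957
  2       268.75       253.0769       506.1538
  3       268.75       245.5865       736.7595
  4       268.75       238.3178       953.2712
  5       268.75       231.2642     1,156.3212
  6     5,268.75     4,399.6651    26,397.9903
  Σ                  5,628.7062    30,011.2918
Price P = Σ PV = 5,628.7062.
Macaulay duration = Σ(t·PV) / P = 30,011.2918 / 5,628.7062 = 5.33183 half-year periods.
In years: 5.33183 / 2 = 2.66591 years.

2.67 years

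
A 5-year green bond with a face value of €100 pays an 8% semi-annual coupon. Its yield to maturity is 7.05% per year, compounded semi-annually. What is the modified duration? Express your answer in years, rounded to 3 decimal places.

4.091 years

Periodic yield y = 0.03525. First find Macaulay duration:
  t   CF        PV=CF/(1+0.03525)^t    t·PV
  1         4.00         3.8638         3.8638
  2         4.00         3.7322         7.4645
  3         4.00         3.6052        10.8155
  4         4.00         3.4824        13.9296
  5         4.00         3.3638        16.8191
  6         4.00         3.2493        19.4957
  7         4.00         3.1387        21.9706
  8         4.00         3.0318        24.2543
  9         4.00         2.9286        26.3570
  10      104.00        73.5497       735.4971
  Σ                    103.9454       880.4671
P = 103.9454; Macaulay duration = 880.4671 / 103.9454 = 8.47048 half-year periods = 4.23524 years.
Modified duration = D_Mac / (1 + y) = 4.23524 / 1.03525 = 4.09103 years.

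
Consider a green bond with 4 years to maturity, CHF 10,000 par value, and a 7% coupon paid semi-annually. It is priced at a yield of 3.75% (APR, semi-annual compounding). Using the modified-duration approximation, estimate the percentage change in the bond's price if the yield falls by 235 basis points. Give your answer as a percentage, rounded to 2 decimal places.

Periodic yield y = 0.01875. Modified duration first:
  t   CF        PV=CF/(1+0.01875)^t    t·PV
  1       350.00       343.5583       343.5583
  2       350.00       337.2351       674.4702
  3       350.00       331.0283       993.0850
  4       350.00       324.9358     1,299.7432
  5       350.00       318.9554     1,594.7769
  6       350.00       313.0850     1,878.5102
  7       350.00       307.3227     2,151.2592
  8    10,350.00     8,920.7091    71,365.6725
  Σ                 11,196.8298    80,301.0756
P = 11,196.8298; D_Mac = 7.17177 half-year periods = 3.58588 yrs; D_mod = 3.58588/(1+0.01875) = 3.51989 yrs.
ΔP/P ≈ -D_mod · Δy = -3.51989 × (-0.0235) = +0.082717 = +8.2717%.

+8.27%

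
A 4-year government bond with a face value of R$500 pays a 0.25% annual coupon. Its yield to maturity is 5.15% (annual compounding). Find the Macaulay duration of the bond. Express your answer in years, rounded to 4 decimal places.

3.9833 years

Periodic yield y = 0.0515. Discount each cash flow and weight by its year:
  t   CF        PV=CF/(1+0.0515)^t    t·PV
  1         1.25         1.1888         1.1888
  2         1.25         1.1306         2.2611
  3         1.25         1.0752         3.2255
  4       501.25       410.0316     1,640.1262
  Σ                    413.4261     1,646.8016
Price P = Σ PV = 413.4261.
Macaulay duration = Σ(t·PV) / P = 1,646.8016 / 413.4261 = 3.98330 years.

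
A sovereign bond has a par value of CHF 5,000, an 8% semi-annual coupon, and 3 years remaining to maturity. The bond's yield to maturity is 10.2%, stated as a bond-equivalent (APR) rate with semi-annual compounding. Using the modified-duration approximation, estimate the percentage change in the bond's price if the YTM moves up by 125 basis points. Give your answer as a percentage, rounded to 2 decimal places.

-3.23%

Periodic yield y = 0.051. Modified duration first:
  t   CF        PV=CF/(1+0.051)^t    t·PV
  1       200.00       190.2950       190.2950
  2       200.00       181.0609       362.1217
  3       200.00       172.2748       516.8245
  4       200.00       163.9152       655.6607
  5       200.00       155.9611       779.8057
  6     5,200.00     3,858.2205    23,149.3232
  Σ                  4,721.7275    25,654.0307
P = 4,721.7275; D_Mac = 5.43319 half-year periods = 2.71659 yrs; D_mod = 2.71659/(1+0.051) = 2.58477 yrs.
ΔP/P ≈ -D_mod · Δy = -2.58477 × (+0.0125) = -0.032310 = -3.2310%.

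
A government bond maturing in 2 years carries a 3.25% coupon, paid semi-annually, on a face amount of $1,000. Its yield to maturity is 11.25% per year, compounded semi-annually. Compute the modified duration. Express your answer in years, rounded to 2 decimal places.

Periodic yield y = 0.05625. First find Macaulay duration:
  t   CF        PV=CF/(1+0.05625)^t    t·PV
  1        16.25        15.3846        15.3846
  2        16.25        14.5653        29.1306
  3        16.25        13.7896        41.3689
  4     1,016.25       816.4577     3,265.8307
  Σ                    860.1972     3,351.7149
P = 860.1972; Macaulay duration = 3,351.7149 / 860.1972 = 3.89645 half-year periods = 1.94822 years.
Modified duration = D_Mac / (1 + y) = 1.94822 / 1.05625 = 1.84447 years.

1.84 years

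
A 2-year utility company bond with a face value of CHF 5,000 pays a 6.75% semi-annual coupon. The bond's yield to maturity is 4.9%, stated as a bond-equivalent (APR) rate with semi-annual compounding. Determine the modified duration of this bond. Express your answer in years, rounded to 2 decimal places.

1.86 years

Periodic yield y = 0.0245. First find Macaulay duration:
  t   CF        PV=CF/(1+0.0245)^t    t·PV
  1       168.75       164.7145       164.7145
  2       168.75       160.7755       321.5510
  3       168.75       156.9307       470.7921
  4     5,168.75     4,691.7804    18,767.1216
  Σ                  5,174.2011    19,724.1791
P = 5,174.2011; Macaulay duration = 19,724.1791 / 5,174.2011 = 3.81202 half-year periods = 1.90601 years.
Modified duration = D_Mac / (1 + y) = 1.90601 / 1.0245 = 1.86043 years.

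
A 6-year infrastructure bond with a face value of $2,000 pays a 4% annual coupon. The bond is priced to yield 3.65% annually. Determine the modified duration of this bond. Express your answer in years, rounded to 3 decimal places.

Periodic yield y = 0.0365. First find Macaulay duration:
  t   CF        PV=CF/(1+0.0365)^t    t·PV
  1        80.00        77.1828        77.1828
  2        80.00        74.4649       148.9297
  3        80.00        71.8426       215.5278
  4        80.00        69.3127       277.2508
  5        80.00        66.8719       334.3593
  6     2,080.00     1,677.4419    10,064.6516
  Σ                  2,037.1168    11,117.9021
P = 2,037.1168; Macaulay duration = 11,117.9021 / 2,037.1168 = 5.45767 years.
Modified duration = D_Mac / (1 + y) = 5.45767 / 1.0365 = 5.26548 years.

5.265 years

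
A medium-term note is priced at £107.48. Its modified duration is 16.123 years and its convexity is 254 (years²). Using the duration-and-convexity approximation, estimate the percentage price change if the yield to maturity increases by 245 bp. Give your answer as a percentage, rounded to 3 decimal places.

-31.878%

Duration effect: -D_mod·Δy = -16.123 × (+0.0245) = -0.3950135
Convexity effect: ½·C·(Δy)² = 0.5 × 254 × (0.0245)² = +0.07623175
ΔP/P ≈ -0.3950135 + 0.07623175 = -0.31878175
= -31.878175%.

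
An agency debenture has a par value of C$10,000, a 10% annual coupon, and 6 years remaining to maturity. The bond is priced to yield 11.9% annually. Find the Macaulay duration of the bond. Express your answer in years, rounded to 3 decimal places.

Periodic yield y = 0.119. Discount each cash flow and weight by its year:
  t   CF        PV=CF/(1+0.119)^t    t·PV
  1     1,000.00       893.6550       893.6550
  2     1,000.00       798.6193     1,597.2387
  3     1,000.00       713.6902     2,141.0706
  4     1,000.00       637.7929     2,551.1714
  5     1,000.00       569.9668     2,849.8341
  6    11,000.00     5,602.8909    33,617.3454
  Σ                  9,216.6152    43,650.3153
Price P = Σ PV = 9,216.6152.
Macaulay duration = Σ(t·PV) / P = 43,650.3153 / 9,216.6152 = 4.73605 years.

4.736 years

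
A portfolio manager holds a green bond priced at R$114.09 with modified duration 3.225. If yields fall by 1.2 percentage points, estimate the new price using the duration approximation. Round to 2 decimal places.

Duration approximation: ΔP/P ≈ -D_mod · Δy = -3.225 × (-0.012) = +0.038700.
New price ≈ 114.09 × (1 + 0.038700) = 118.505283.

R$118.51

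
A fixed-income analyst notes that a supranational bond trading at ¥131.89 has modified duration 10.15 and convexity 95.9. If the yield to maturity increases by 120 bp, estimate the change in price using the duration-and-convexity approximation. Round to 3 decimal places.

Duration effect: -D_mod·Δy = -10.15 × (+0.012) = -0.121800
Convexity effect: ½·C·(Δy)² = 0.5 × 95.9 × (0.012)² = +0.0069048
ΔP/P ≈ -0.121800 + 0.0069048 = -0.1148952
ΔP ≈ 131.89 × (-0.1148952) = -15.153527928.

-¥15.154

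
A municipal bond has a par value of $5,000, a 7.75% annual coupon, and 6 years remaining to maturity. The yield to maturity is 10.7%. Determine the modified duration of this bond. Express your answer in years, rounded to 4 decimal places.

4.4649 years

Periodic yield y = 0.107. First find Macaulay duration:
  t   CF        PV=CF/(1+0.107)^t    t·PV
  1       387.50       350.0452       350.0452
  2       387.50       316.2106       632.4213
  3       387.50       285.6465       856.9394
  4       387.50       258.0365     1,032.1462
  5       387.50       233.0953     1,165.4767
  6     5,387.50     2,927.5314    17,565.1882
  Σ                  4,370.5655    21,602.2170
P = 4,370.5655; Macaulay duration = 21,602.2170 / 4,370.5655 = 4.94266 years.
Modified duration = D_Mac / (1 + y) = 4.94266 / 1.107 = 4.46491 years.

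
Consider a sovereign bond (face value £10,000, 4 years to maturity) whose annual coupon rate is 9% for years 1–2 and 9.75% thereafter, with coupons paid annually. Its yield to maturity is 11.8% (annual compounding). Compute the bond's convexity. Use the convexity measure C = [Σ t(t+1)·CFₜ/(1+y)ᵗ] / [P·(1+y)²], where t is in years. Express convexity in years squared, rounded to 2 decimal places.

13.39

With y = 0.118:
  t   CF        PV=CF/(1+0.118)^t    t·PV        t(t+1)·PV
  1       900.00       805.0089       805.0089       1,610.0179
  2       900.00       720.0438     1,440.0876       4,320.2627
  3       975.00       697.7168     2,093.1505       8,372.6021
  4    10,975.00     7,024.8542    28,099.4168     140,497.0839
  Σ                  9,247.6238    32,437.6638     154,799.9666
P = 9,247.6238.
Convexity = Σ t(t+1)·PV / [P·(1+y)²] = 154,799.9666 / (9,247.6238 × 1.249924) = 13.39236.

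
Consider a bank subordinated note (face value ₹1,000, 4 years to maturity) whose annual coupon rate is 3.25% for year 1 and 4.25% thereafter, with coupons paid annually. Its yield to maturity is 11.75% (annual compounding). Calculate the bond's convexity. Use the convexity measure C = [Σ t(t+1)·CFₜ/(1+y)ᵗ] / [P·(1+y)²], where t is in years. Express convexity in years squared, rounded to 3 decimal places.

With y = 0.1175:
  t   CF        PV=CF/(1+0.1175)^t    t·PV        t(t+1)·PV
  1        32.50        29.0828        29.0828          58.1655
  2        42.50        34.0325        68.0650         204.1950
  3        42.50        30.4541        91.3624         365.4497
  4     1,042.50       668.4762     2,673.9047      13,369.5236
  Σ                    762.0456     2,862.4149      13,997.3338
P = 762.0456.
Convexity = Σ t(t+1)·PV / [P·(1+y)²] = 13,997.3338 / (762.0456 × 1.248806) = 14.70853.

14.709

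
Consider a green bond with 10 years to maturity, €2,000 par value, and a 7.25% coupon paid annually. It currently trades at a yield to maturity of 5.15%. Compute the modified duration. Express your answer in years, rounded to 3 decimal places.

7.274 years

Periodic yield y = 0.0515. First find Macaulay duration:
  t   CF        PV=CF/(1+0.0515)^t    t·PV
  1       145.00       137.8982       137.8982
  2       145.00       131.1443       262.2886
  3       145.00       124.7212       374.1635
  4       145.00       118.6126       474.4505
  5       145.00       112.8033       564.0163
  6       145.00       107.2784       643.6705
  7       145.00       102.0242       714.1692
  8       145.00        97.0273       776.2181
  9       145.00        92.2751       830.4759
  10    2,145.00     1,298.1788    12,981.7884
  Σ                  2,321.9634    17,759.1391
P = 2,321.9634; Macaulay duration = 17,759.1391 / 2,321.9634 = 7.64833 years.
Modified duration = D_Mac / (1 + y) = 7.64833 / 1.0515 = 7.27373 years.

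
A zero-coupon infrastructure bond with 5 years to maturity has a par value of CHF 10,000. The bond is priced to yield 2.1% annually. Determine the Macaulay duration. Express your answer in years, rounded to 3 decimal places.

5.000 years

A zero-coupon bond has a single cash flow at maturity, so its Macaulay duration equals its maturity: 5 years.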